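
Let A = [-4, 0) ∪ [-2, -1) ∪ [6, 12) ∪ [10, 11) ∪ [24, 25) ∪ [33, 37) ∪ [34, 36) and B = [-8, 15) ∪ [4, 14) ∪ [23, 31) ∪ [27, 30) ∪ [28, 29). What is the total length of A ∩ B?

A, merged: [-4, 0), [6, 12), [24, 25), [33, 37).
B, merged: [-8, 15), [23, 31).
A ∩ B = [-4, 0), [6, 12), [24, 25).
Total: 4 + 6 + 1 = 11.

11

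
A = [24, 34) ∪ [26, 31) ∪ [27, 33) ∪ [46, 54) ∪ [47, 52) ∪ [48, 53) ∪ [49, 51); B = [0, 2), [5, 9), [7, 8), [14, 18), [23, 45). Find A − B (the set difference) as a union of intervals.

A, merged: [24, 34), [46, 54).
B, merged: [0, 2), [5, 9), [14, 18), [23, 45).
[24, 34): fully covered by B → removed.
[46, 54): no B overlap → unchanged.

[46, 54)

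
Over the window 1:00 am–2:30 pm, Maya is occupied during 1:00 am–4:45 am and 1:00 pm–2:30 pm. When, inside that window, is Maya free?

Covered (merged): 1:00 am–4:45 am, 1:00 pm–2:30 pm.
Gaps within 1:00 am–2:30 pm: 4:45 am–1:00 pm.

4:45 am–1:00 pm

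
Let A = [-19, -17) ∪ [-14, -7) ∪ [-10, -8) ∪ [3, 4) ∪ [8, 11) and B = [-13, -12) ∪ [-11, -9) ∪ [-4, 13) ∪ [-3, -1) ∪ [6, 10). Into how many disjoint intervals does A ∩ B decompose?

First set merges to [-19, -17), [-14, -7), [3, 4), [8, 11).
Second set merges to [-13, -12), [-11, -9), [-4, 13).
A ∩ B = [-13, -12), [-11, -9), [3, 4), [8, 11).
That is 4 disjoint pieces.

4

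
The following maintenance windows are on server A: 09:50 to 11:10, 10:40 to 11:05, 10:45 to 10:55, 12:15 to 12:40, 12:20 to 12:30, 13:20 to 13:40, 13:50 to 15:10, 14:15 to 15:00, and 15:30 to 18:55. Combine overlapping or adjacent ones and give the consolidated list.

10:40–11:05 overlaps/touches 09:50–11:10 → extend to 09:50–11:10.
10:45–10:55 overlaps/touches 09:50–11:10 → extend to 09:50–11:10.
12:15–12:40 is disjoint → start new block.
12:20–12:30 overlaps/touches 12:15–12:40 → extend to 12:15–12:40.
13:20–13:40 is disjoint → start new block.
13:50–15:10 is disjoint → start new block.
14:15–15:00 overlaps/touches 13:50–15:10 → extend to 13:50–15:10.
15:30–18:55 is disjoint → start new block.

09:50–11:10, 12:15–12:40, 13:20–13:40, 13:50–15:10, 15:30–18:55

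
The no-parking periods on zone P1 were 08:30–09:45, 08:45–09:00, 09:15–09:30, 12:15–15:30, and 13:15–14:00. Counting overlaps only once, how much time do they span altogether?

4 h 30 min

Merged: 08:30–09:45, 12:15–15:30.
Lengths: 1 h 15 min + 3 h 15 min = 4 h 30 min.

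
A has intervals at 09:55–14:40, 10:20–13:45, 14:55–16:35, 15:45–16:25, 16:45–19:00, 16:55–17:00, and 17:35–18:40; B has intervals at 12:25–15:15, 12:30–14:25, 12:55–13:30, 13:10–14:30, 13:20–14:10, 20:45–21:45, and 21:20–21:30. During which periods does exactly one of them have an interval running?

A, merged: 09:55–14:40, 14:55–16:35, 16:45–19:00.
B, merged: 12:25–15:15, 20:45–21:45.
A \ B = 09:55–12:25, 15:15–16:35, 16:45–19:00.
B \ A = 14:40–14:55, 20:45–21:45.
Union of the two gives the symmetric difference.

09:55–12:25, 14:40–14:55, 15:15–16:35, 16:45–19:00, 20:45–21:45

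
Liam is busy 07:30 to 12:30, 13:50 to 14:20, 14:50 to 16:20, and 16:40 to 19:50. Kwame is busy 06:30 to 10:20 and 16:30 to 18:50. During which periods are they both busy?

07:30-12:30 overlaps B on 07:30-10:20.
13:50-14:20 falls entirely outside B.
14:50-16:20 falls entirely outside B.
16:40-19:50 overlaps B on 16:40-18:50.

07:30-10:20, 16:40-18:50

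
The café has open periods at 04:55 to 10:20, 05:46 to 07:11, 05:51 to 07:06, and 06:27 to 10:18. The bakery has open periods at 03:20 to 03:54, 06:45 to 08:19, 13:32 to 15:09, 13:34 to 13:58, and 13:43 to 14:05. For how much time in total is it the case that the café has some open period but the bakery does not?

First set merges to 04:55–10:20.
Second set merges to 03:20–03:54, 06:45–08:19, 13:32–15:09.
A \ B = 04:55–06:45, 08:19–10:20.
Total: 1 h 50 min + 2 h 1 min = 3 h 51 min.

3 h 51 min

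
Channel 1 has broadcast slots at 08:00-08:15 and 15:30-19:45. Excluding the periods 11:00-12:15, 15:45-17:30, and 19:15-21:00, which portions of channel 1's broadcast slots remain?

08:00-08:15, 15:30-15:45, 17:30-19:15

08:00-08:15: nothing removed.
15:30-19:45 \ B = 15:30-15:45, 17:30-19:15.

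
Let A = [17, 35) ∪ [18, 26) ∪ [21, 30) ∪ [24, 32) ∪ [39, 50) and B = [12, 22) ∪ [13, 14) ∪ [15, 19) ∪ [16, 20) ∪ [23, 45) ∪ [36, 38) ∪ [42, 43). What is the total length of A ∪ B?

First set merges to [17, 35), [39, 50).
Second set merges to [12, 22), [23, 45).
A ∪ B = [12, 50).
Total: 38.

38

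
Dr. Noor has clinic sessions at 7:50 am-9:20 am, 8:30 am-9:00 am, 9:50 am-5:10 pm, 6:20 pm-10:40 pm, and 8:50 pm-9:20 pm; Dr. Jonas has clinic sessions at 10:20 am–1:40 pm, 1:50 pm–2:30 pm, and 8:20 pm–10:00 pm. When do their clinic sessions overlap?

Merge the first list: 7:50 am–9:20 am, 9:50 am–5:10 pm, 6:20 pm–10:40 pm.
7:50 am–9:20 am: no overlap with the second set.
9:50 am–5:10 pm meets the second set on 10:20 am–1:40 pm, 1:50 pm–2:30 pm.
6:20 pm–10:40 pm meets the second set on 8:20 pm–10:00 pm.

10:20 am–1:40 pm, 1:50 pm–2:30 pm, 8:20 pm–10:00 pm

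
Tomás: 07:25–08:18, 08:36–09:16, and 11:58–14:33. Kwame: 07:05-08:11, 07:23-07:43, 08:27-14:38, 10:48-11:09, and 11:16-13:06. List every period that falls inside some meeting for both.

Merge the second list: 07:05–08:11, 08:27–14:38.
07:25–08:18 ∩ B → 07:25–08:11.
08:36–09:16 ∩ B → 08:36–09:16.
11:58–14:33 ∩ B → 11:58–14:33.

07:25–08:11, 08:36–09:16, 11:58–14:33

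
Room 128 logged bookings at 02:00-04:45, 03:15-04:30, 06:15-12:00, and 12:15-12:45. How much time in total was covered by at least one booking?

Merged: 02:00–04:45, 06:15–12:00, 12:15–12:45.
Lengths: 2 h 45 min + 5 h 45 min + 30 min = 9 h.

9 h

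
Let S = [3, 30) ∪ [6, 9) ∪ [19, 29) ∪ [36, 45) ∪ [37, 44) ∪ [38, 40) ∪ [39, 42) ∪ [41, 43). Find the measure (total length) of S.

Merged: [3, 30), [36, 45).
Lengths: 27 + 9 = 36.

36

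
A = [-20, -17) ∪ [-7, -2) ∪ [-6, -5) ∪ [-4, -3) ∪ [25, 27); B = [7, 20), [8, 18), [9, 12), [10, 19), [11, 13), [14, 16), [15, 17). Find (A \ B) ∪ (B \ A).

[-20, -17) ∪ [-7, -2) ∪ [7, 20) ∪ [25, 27)

First set merges to [-20, -17), [-7, -2), [25, 27).
Second set merges to [7, 20).
A but not B: [-20, -17), [-7, -2), [25, 27).
B but not A: [7, 20).
Combining gives A △ B.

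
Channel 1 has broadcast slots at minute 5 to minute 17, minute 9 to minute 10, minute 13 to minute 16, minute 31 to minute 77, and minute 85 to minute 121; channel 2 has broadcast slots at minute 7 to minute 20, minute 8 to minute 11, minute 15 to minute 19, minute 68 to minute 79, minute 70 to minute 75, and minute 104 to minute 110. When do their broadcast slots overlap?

minute 7 to minute 17, minute 68 to minute 77, minute 104 to minute 110

First set merges to minute 5 to minute 17, minute 31 to minute 77, minute 85 to minute 121.
Second set merges to minute 7 to minute 20, minute 68 to minute 79, minute 104 to minute 110.
minute 5 to minute 17 overlaps B on minute 7 to minute 17.
minute 31 to minute 77 overlaps B on minute 68 to minute 77.
minute 85 to minute 121 overlaps B on minute 104 to minute 110.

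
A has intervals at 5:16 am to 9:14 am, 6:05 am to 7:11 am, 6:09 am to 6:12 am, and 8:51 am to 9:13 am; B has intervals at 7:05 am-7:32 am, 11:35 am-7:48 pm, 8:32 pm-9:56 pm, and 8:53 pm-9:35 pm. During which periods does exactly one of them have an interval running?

A, merged: 5:16 am-9:14 am.
B, merged: 7:05 am-7:32 am, 11:35 am-7:48 pm, 8:32 pm-9:56 pm.
A but not B: 5:16 am-7:05 am, 7:32 am-9:14 am.
B but not A: 11:35 am-7:48 pm, 8:32 pm-9:56 pm.
Combining gives A △ B.

5:16 am-7:05 am, 7:32 am-9:14 am, 11:35 am-7:48 pm, 8:32 pm-9:56 pm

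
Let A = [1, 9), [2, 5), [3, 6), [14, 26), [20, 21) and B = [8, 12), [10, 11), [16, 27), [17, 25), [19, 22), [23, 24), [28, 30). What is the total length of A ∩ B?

A, merged: [1, 9), [14, 26).
B, merged: [8, 12), [16, 27), [28, 30).
A ∩ B = [8, 9), [16, 26).
Total: 1 + 10 = 11.

11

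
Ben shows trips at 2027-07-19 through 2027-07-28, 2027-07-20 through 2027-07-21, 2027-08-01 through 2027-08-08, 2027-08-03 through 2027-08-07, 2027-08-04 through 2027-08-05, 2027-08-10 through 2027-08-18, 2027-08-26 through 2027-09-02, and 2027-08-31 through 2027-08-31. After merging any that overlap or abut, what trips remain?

2027-07-20 through 2027-07-21 overlaps/touches 2027-07-19 through 2027-07-28 → extend to 2027-07-19 through 2027-07-28.
2027-08-01 through 2027-08-08 is disjoint → start new block.
2027-08-03 through 2027-08-07 overlaps/touches 2027-08-01 through 2027-08-08 → extend to 2027-08-01 through 2027-08-08.
2027-08-04 through 2027-08-05 overlaps/touches 2027-08-01 through 2027-08-08 → extend to 2027-08-01 through 2027-08-08.
2027-08-10 through 2027-08-18 is disjoint → start new block.
2027-08-26 through 2027-09-02 is disjoint → start new block.
2027-08-31 through 2027-08-31 overlaps/touches 2027-08-26 through 2027-09-02 → extend to 2027-08-26 through 2027-09-02.

2027-07-19 through 2027-07-28, 2027-08-01 through 2027-08-08, 2027-08-10 through 2027-08-18, 2027-08-26 through 2027-09-02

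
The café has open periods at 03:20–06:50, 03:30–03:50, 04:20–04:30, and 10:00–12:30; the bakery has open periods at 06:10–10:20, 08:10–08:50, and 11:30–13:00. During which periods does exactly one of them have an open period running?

First set merges to 03:20-06:50, 10:00-12:30.
Second set merges to 06:10-10:20, 11:30-13:00.
Only in the first: 03:20-06:10, 10:20-11:30.
Only in the second: 06:50-10:00, 12:30-13:00.
Together these are the periods covered by exactly one.

03:20-06:10, 06:50-10:00, 10:20-11:30, 12:30-13:00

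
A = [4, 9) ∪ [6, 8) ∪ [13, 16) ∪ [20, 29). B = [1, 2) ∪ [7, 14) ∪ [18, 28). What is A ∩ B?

A, merged: [4, 9), [13, 16), [20, 29).
[4, 9) ∩ B → [7, 9).
[13, 16) ∩ B → [13, 14).
[20, 29) ∩ B → [20, 28).

[7, 9) ∪ [13, 14) ∪ [20, 28)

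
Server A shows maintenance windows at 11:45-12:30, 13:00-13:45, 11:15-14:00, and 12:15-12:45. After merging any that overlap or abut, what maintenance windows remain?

Sort by start: 11:15–14:00, 11:45–12:30, 12:15–12:45, 13:00–13:45.
11:45–12:30 overlaps/touches 11:15–14:00 → extend to 11:15–14:00.
12:15–12:45 overlaps/touches 11:15–14:00 → extend to 11:15–14:00.
13:00–13:45 overlaps/touches 11:15–14:00 → extend to 11:15–14:00.

11:15–14:00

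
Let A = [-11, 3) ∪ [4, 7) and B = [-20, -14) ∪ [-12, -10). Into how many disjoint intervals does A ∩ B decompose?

A ∩ B = [-11, -10).
That is 1 disjoint piece.

1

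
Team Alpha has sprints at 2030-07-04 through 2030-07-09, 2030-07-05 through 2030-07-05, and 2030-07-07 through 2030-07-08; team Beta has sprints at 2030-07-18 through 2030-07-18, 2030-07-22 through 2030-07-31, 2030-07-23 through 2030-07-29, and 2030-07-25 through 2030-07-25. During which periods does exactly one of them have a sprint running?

A, merged: 2030-07-04 through 2030-07-09.
B, merged: 2030-07-18 through 2030-07-18, 2030-07-22 through 2030-07-31.
A but not B: 2030-07-04 through 2030-07-09.
B but not A: 2030-07-18 through 2030-07-18, 2030-07-22 through 2030-07-31.
Combining gives A △ B.

2030-07-04 through 2030-07-09, 2030-07-18 through 2030-07-18, 2030-07-22 through 2030-07-31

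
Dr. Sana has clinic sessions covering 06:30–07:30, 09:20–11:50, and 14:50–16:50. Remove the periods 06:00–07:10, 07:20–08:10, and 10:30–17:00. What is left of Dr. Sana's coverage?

07:10–07:20, 09:20–10:30

06:30–07:30 \ B = 07:10–07:20.
09:20–11:50 \ B = 09:20–10:30.
14:50–16:50: entirely removed.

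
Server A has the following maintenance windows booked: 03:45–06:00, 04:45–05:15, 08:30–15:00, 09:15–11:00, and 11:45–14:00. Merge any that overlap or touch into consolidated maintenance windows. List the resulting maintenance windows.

04:45–05:15 overlaps/touches 03:45–06:00 → extend to 03:45–06:00.
08:30–15:00 is disjoint → start new block.
09:15–11:00 overlaps/touches 08:30–15:00 → extend to 08:30–15:00.
11:45–14:00 overlaps/touches 08:30–15:00 → extend to 08:30–15:00.

03:45–06:00, 08:30–15:00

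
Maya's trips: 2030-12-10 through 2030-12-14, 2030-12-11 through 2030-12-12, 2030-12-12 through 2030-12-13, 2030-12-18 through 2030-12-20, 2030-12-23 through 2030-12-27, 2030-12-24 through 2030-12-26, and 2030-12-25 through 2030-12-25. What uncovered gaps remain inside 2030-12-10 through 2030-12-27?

After merging, the occupied span is 2030-12-10 through 2030-12-14, 2030-12-18 through 2030-12-20, 2030-12-23 through 2030-12-27.
Gaps within 2030-12-10 through 2030-12-27: 2030-12-15 through 2030-12-17, 2030-12-21 through 2030-12-22.

2030-12-15 through 2030-12-17, 2030-12-21 through 2030-12-22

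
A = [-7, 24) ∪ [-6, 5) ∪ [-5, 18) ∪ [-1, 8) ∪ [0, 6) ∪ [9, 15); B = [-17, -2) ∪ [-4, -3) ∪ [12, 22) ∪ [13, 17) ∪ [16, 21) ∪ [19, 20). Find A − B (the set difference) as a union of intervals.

First set merges to [-7, 24).
Second set merges to [-17, -2), [12, 22).
[-7, 24) minus B → [-2, 12), [22, 24).

[-2, 12) ∪ [22, 24)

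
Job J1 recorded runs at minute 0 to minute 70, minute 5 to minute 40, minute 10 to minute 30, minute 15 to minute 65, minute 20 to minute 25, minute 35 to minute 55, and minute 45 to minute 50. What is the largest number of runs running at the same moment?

5

At minute 20, 5 of the intervals are simultaneously active.
No point has more.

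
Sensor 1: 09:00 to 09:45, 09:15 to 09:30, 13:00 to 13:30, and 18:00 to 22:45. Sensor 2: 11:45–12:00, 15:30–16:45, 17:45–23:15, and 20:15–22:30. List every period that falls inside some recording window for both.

Merge the first list: 09:00–09:45, 13:00–13:30, 18:00–22:45.
Merge the second list: 11:45–12:00, 15:30–16:45, 17:45–23:15.
09:00–09:45 falls entirely outside B.
13:00–13:30 falls entirely outside B.
18:00–22:45 overlaps B on 18:00–22:45.

18:00–22:45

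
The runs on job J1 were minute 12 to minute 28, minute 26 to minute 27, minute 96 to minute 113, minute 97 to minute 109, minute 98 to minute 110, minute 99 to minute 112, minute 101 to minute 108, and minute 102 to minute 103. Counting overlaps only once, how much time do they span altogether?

Merged: minute 12 to minute 28, minute 96 to minute 113.
Lengths: 16 minutes + 17 minutes = 33 minutes.

33 minutes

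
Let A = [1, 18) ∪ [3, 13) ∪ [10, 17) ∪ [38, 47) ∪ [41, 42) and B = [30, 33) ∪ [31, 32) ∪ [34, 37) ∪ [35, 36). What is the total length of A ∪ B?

A, merged: [1, 18), [38, 47).
B, merged: [30, 33), [34, 37).
A ∪ B = [1, 18), [30, 33), [34, 37), [38, 47).
Total: 17 + 3 + 3 + 9 = 32.

32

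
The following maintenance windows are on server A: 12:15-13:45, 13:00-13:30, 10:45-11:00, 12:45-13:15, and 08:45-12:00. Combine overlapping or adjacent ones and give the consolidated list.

08:45–12:00, 12:15–13:45

Sort by start: 08:45–12:00, 10:45–11:00, 12:15–13:45, 12:45–13:15, 13:00–13:30.
10:45–11:00 overlaps/touches 08:45–12:00 → extend to 08:45–12:00.
12:15–13:45 is disjoint → start new block.
12:45–13:15 overlaps/touches 12:15–13:45 → extend to 12:15–13:45.
13:00–13:30 overlaps/touches 12:15–13:45 → extend to 12:15–13:45.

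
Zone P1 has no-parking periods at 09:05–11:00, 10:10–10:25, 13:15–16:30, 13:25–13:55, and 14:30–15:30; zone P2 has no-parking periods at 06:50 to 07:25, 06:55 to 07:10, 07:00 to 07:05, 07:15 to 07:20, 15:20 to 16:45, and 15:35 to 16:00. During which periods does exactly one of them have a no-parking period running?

A, merged: 09:05-11:00, 13:15-16:30.
B, merged: 06:50-07:25, 15:20-16:45.
Only in the first: 09:05-11:00, 13:15-15:20.
Only in the second: 06:50-07:25, 16:30-16:45.
Together these are the periods covered by exactly one.

06:50-07:25, 09:05-11:00, 13:15-15:20, 16:30-16:45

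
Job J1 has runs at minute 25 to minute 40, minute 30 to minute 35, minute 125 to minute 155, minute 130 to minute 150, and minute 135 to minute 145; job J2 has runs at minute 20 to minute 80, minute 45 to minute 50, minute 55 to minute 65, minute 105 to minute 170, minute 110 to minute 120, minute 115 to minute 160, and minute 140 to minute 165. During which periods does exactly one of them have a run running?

A, merged: minute 25 to minute 40, minute 125 to minute 155.
B, merged: minute 20 to minute 80, minute 105 to minute 170.
A but not B: none.
B but not A: minute 20 to minute 25, minute 40 to minute 80, minute 105 to minute 125, minute 155 to minute 170.
Combining gives A △ B.

minute 20 to minute 25, minute 40 to minute 80, minute 105 to minute 125, minute 155 to minute 170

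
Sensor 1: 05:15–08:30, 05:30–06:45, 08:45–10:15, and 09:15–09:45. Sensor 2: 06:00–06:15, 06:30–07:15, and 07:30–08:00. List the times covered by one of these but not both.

05:15–06:00, 06:15–06:30, 07:15–07:30, 08:00–08:30, 08:45–10:15

A, merged: 05:15–08:30, 08:45–10:15.
A but not B: 05:15–06:00, 06:15–06:30, 07:15–07:30, 08:00–08:30, 08:45–10:15.
B but not A: none.
Combining gives A △ B.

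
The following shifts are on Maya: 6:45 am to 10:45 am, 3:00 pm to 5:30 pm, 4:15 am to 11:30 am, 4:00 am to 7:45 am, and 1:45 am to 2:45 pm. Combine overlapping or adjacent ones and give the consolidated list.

1:45 am-2:45 pm, 3:00 pm-5:30 pm

Sort by start: 1:45 am-2:45 pm, 4:00 am-7:45 am, 4:15 am-11:30 am, 6:45 am-10:45 am, 3:00 pm-5:30 pm.
4:00 am-7:45 am overlaps/touches 1:45 am-2:45 pm → extend to 1:45 am-2:45 pm.
4:15 am-11:30 am overlaps/touches 1:45 am-2:45 pm → extend to 1:45 am-2:45 pm.
6:45 am-10:45 am overlaps/touches 1:45 am-2:45 pm → extend to 1:45 am-2:45 pm.
3:00 pm-5:30 pm is disjoint → start new block.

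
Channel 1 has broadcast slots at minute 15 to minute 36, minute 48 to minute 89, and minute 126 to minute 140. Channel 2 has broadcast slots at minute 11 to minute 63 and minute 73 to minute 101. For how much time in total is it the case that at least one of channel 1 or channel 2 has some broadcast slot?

A ∪ B = minute 11 to minute 101, minute 126 to minute 140.
Total: 90 minutes + 14 minutes = 104 minutes.

104 minutes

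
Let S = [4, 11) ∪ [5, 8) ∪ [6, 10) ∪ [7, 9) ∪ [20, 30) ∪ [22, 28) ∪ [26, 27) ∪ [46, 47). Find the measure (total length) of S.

Merged: [4, 11), [20, 30), [46, 47).
Lengths: 7 + 10 + 1 = 18.

18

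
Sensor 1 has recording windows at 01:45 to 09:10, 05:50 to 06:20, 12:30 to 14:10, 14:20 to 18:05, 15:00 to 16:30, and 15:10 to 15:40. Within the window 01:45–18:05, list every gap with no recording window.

09:10–12:30, 14:10–14:20

The merged coverage is 01:45–09:10, 12:30–14:10, 14:20–18:05.
Gaps within 01:45–18:05: 09:10–12:30, 14:10–14:20.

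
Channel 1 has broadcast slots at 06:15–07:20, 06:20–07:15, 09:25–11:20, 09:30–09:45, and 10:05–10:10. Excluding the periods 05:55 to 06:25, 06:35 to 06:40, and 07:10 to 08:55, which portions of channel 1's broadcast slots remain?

First set merges to 06:15-07:20, 09:25-11:20.
06:15-07:20 with B removed leaves 06:25-06:35, 06:40-07:10.
09:25-11:20 is untouched.

06:25-06:35, 06:40-07:10, 09:25-11:20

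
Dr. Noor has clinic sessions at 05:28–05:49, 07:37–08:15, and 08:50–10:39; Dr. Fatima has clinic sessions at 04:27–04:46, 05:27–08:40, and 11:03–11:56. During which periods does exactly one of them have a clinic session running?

A but not B: 08:50–10:39.
B but not A: 04:27–04:46, 05:27–05:28, 05:49–07:37, 08:15–08:40, 11:03–11:56.
Combining gives A △ B.

04:27–04:46, 05:27–05:28, 05:49–07:37, 08:15–08:40, 08:50–10:39, 11:03–11:56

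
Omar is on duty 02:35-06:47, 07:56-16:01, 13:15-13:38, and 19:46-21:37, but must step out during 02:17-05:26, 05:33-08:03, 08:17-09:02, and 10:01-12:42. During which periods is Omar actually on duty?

A, merged: 02:35–06:47, 07:56–16:01, 19:46–21:37.
02:35–06:47 \ B = 05:26–05:33.
07:56–16:01 \ B = 08:03–08:17, 09:02–10:01, 12:42–16:01.
19:46–21:37: nothing removed.

05:26–05:33, 08:03–08:17, 09:02–10:01, 12:42–16:01, 19:46–21:37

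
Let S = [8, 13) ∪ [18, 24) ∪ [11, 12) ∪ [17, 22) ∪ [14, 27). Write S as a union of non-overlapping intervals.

Sort by start: [8, 13), [11, 12), [14, 27), [17, 22), [18, 24).
[11, 12) overlaps/touches [8, 13) → extend to [8, 13).
[14, 27) is disjoint → start new block.
[17, 22) overlaps/touches [14, 27) → extend to [14, 27).
[18, 24) overlaps/touches [14, 27) → extend to [14, 27).

[8, 13) ∪ [14, 27)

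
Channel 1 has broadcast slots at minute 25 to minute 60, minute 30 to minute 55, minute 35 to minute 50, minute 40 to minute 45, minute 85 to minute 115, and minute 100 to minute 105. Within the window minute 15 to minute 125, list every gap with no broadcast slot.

After merging, the occupied span is minute 25 to minute 60, minute 85 to minute 115.
Uncovered inside minute 15 to minute 125: minute 15 to minute 25, minute 60 to minute 85, minute 115 to minute 125.

minute 15 to minute 25, minute 60 to minute 85, minute 115 to minute 125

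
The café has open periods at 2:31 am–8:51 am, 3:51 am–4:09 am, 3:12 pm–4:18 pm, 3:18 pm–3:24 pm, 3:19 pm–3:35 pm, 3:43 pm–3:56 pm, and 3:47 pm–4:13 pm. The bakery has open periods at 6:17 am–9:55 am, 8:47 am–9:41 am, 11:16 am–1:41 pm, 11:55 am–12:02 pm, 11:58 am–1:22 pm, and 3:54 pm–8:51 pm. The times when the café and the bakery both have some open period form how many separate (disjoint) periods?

2

A, merged: 2:31 am–8:51 am, 3:12 pm–4:18 pm.
B, merged: 6:17 am–9:55 am, 11:16 am–1:41 pm, 3:54 pm–8:51 pm.
A ∩ B = 6:17 am–8:51 am, 3:54 pm–4:18 pm.
That is 2 disjoint pieces.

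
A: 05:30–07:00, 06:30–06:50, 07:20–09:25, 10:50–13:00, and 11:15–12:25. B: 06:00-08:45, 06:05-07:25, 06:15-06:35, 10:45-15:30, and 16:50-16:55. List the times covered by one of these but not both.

05:30–06:00, 07:00–07:20, 08:45–09:25, 10:45–10:50, 13:00–15:30, 16:50–16:55

Merge the first list: 05:30–07:00, 07:20–09:25, 10:50–13:00.
Merge the second list: 06:00–08:45, 10:45–15:30, 16:50–16:55.
Only in the first: 05:30–06:00, 08:45–09:25.
Only in the second: 07:00–07:20, 10:45–10:50, 13:00–15:30, 16:50–16:55.
Together these are the periods covered by exactly one.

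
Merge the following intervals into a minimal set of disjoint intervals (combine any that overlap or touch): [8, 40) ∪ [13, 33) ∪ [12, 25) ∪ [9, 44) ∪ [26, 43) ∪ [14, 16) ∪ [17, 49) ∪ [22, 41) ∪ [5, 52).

Sort by start: [5, 52), [8, 40), [9, 44), [12, 25), [13, 33), [14, 16), [17, 49), [22, 41), [26, 43).
[8, 40) overlaps/touches [5, 52) → extend to [5, 52).
[9, 44) overlaps/touches [5, 52) → extend to [5, 52).
[12, 25) overlaps/touches [5, 52) → extend to [5, 52).
[13, 33) overlaps/touches [5, 52) → extend to [5, 52).
[14, 16) overlaps/touches [5, 52) → extend to [5, 52).
[17, 49) overlaps/touches [5, 52) → extend to [5, 52).
[22, 41) overlaps/touches [5, 52) → extend to [5, 52).
[26, 43) overlaps/touches [5, 52) → extend to [5, 52).

[5, 52)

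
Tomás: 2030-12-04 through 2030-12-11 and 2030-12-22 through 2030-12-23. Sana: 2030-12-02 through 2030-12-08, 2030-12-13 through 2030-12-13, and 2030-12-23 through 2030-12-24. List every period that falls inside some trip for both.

2030-12-04 through 2030-12-08, 2030-12-23 through 2030-12-23

2030-12-04 through 2030-12-11 ∩ B → 2030-12-04 through 2030-12-08.
2030-12-22 through 2030-12-23 ∩ B → 2030-12-23 through 2030-12-23.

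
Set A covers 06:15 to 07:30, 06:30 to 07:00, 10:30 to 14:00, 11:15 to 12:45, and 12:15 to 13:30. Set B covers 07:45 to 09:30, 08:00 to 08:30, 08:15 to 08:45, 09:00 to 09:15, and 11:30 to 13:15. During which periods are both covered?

11:30–13:15

Merge the first list: 06:15–07:30, 10:30–14:00.
Merge the second list: 07:45–09:30, 11:30–13:15.
06:15–07:30: no overlap with the second set.
10:30–14:00 meets the second set on 11:30–13:15.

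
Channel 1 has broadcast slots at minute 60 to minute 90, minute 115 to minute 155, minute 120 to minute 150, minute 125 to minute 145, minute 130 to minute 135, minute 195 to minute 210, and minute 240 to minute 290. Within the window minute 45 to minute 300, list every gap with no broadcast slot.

minute 45 to minute 60, minute 90 to minute 115, minute 155 to minute 195, minute 210 to minute 240, minute 290 to minute 300

After merging, the occupied span is minute 60 to minute 90, minute 115 to minute 155, minute 195 to minute 210, minute 240 to minute 290.
Gaps within minute 45 to minute 300: minute 45 to minute 60, minute 90 to minute 115, minute 155 to minute 195, minute 210 to minute 240, minute 290 to minute 300.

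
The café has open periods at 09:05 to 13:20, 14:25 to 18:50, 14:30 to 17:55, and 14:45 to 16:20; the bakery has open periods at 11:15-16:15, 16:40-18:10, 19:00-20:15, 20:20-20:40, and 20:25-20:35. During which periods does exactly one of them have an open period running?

09:05-11:15, 13:20-14:25, 16:15-16:40, 18:10-18:50, 19:00-20:15, 20:20-20:40

First set merges to 09:05-13:20, 14:25-18:50.
Second set merges to 11:15-16:15, 16:40-18:10, 19:00-20:15, 20:20-20:40.
A but not B: 09:05-11:15, 16:15-16:40, 18:10-18:50.
B but not A: 13:20-14:25, 19:00-20:15, 20:20-20:40.
Combining gives A △ B.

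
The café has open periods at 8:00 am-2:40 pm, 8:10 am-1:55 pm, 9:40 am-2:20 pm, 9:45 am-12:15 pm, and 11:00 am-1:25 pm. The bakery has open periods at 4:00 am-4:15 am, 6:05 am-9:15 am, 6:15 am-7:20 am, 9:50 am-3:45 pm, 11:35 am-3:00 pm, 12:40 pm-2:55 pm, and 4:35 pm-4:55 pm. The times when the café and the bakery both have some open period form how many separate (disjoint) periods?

2

A, merged: 8:00 am–2:40 pm.
B, merged: 4:00 am–4:15 am, 6:05 am–9:15 am, 9:50 am–3:45 pm, 4:35 pm–4:55 pm.
A ∩ B = 8:00 am–9:15 am, 9:50 am–2:40 pm.
That is 2 disjoint pieces.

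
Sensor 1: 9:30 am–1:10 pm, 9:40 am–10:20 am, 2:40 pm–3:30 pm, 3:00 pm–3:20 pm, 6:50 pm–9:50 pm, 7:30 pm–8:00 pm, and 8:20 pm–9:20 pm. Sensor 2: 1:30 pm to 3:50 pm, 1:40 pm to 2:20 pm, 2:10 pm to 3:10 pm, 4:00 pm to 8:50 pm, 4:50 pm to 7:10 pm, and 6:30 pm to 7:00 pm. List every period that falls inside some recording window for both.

2:40 pm–3:30 pm, 6:50 pm–8:50 pm

Merge the first list: 9:30 am–1:10 pm, 2:40 pm–3:30 pm, 6:50 pm–9:50 pm.
Merge the second list: 1:30 pm–3:50 pm, 4:00 pm–8:50 pm.
9:30 am–1:10 pm falls entirely outside B.
2:40 pm–3:30 pm overlaps B on 2:40 pm–3:30 pm.
6:50 pm–9:50 pm overlaps B on 6:50 pm–8:50 pm.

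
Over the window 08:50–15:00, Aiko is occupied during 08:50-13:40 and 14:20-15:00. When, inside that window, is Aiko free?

13:40–14:20

Covered (merged): 08:50–13:40, 14:20–15:00.
Uncovered inside 08:50–15:00: 13:40–14:20.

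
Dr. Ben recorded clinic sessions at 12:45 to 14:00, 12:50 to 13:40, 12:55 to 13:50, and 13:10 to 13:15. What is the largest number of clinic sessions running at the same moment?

4

Walk the sorted start/end points keeping a running depth.
The depth first hits 4 at 13:10.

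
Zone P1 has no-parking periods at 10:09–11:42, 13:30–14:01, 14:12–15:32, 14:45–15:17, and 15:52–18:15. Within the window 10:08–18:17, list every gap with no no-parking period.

After merging, the occupied span is 10:09–11:42, 13:30–14:01, 14:12–15:32, 15:52–18:15.
Uncovered inside 10:08–18:17: 10:08–10:09, 11:42–13:30, 14:01–14:12, 15:32–15:52, 18:15–18:17.

10:08–10:09, 11:42–13:30, 14:01–14:12, 15:32–15:52, 18:15–18:17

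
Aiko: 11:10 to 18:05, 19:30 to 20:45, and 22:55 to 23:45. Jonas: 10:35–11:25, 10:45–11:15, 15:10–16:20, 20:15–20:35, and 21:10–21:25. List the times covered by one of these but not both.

10:35–11:10, 11:25–15:10, 16:20–18:05, 19:30–20:15, 20:35–20:45, 21:10–21:25, 22:55–23:45

Second set merges to 10:35–11:25, 15:10–16:20, 20:15–20:35, 21:10–21:25.
Only in the first: 11:25–15:10, 16:20–18:05, 19:30–20:15, 20:35–20:45, 22:55–23:45.
Only in the second: 10:35–11:10, 21:10–21:25.
Together these are the periods covered by exactly one.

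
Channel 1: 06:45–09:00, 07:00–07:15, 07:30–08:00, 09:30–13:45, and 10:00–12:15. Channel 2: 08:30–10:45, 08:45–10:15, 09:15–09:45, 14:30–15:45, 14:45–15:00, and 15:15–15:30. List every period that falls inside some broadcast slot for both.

08:30–09:00, 09:30–10:45

A, merged: 06:45–09:00, 09:30–13:45.
B, merged: 08:30–10:45, 14:30–15:45.
06:45–09:00 overlaps B on 08:30–09:00.
09:30–13:45 overlaps B on 09:30–10:45.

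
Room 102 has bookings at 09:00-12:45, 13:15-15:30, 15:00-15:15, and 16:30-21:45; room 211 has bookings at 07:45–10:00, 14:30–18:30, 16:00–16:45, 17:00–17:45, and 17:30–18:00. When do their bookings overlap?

09:00-10:00, 14:30-15:30, 16:30-18:30

Merge the first list: 09:00-12:45, 13:15-15:30, 16:30-21:45.
Merge the second list: 07:45-10:00, 14:30-18:30.
09:00-12:45 ∩ B → 09:00-10:00.
13:15-15:30 ∩ B → 14:30-15:30.
16:30-21:45 ∩ B → 16:30-18:30.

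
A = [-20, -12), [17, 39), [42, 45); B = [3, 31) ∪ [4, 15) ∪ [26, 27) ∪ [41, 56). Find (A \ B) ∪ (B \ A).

Merge the second list: [3, 31), [41, 56).
A \ B = [-20, -12), [31, 39).
B \ A = [3, 17), [41, 42), [45, 56).
Union of the two gives the symmetric difference.

[-20, -12) ∪ [3, 17) ∪ [31, 39) ∪ [41, 42) ∪ [45, 56)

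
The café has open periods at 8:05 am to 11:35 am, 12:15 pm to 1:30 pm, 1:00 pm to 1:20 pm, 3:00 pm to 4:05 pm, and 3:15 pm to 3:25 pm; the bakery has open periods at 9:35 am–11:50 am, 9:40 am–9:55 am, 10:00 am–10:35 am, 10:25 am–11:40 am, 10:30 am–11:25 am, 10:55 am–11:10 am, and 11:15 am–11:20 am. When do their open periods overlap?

9:35 am-11:35 am

Merge the first list: 8:05 am-11:35 am, 12:15 pm-1:30 pm, 3:00 pm-4:05 pm.
Merge the second list: 9:35 am-11:50 am.
8:05 am-11:35 am meets the second set on 9:35 am-11:35 am.
12:15 pm-1:30 pm: no overlap with the second set.
3:00 pm-4:05 pm: no overlap with the second set.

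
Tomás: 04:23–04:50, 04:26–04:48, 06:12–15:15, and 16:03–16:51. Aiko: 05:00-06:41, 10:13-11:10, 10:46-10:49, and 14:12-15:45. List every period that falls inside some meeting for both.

Merge the first list: 04:23–04:50, 06:12–15:15, 16:03–16:51.
Merge the second list: 05:00–06:41, 10:13–11:10, 14:12–15:45.
04:23–04:50: no overlap with the second set.
06:12–15:15 meets the second set on 06:12–06:41, 10:13–11:10, 14:12–15:15.
16:03–16:51: no overlap with the second set.

06:12–06:41, 10:13–11:10, 14:12–15:15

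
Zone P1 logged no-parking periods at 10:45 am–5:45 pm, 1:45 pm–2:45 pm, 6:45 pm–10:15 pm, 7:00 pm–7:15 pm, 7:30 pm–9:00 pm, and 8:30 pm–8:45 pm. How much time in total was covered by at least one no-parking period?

10 h 30 min

Merged: 10:45 am–5:45 pm, 6:45 pm–10:15 pm.
Lengths: 7 h + 3 h 30 min = 10 h 30 min.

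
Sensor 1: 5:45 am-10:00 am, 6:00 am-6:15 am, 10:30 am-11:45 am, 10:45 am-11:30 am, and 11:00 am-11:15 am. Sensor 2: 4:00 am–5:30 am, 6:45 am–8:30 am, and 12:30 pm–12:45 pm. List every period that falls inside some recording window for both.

Merge the first list: 5:45 am–10:00 am, 10:30 am–11:45 am.
5:45 am–10:00 am meets the second set on 6:45 am–8:30 am.
10:30 am–11:45 am: no overlap with the second set.

6:45 am–8:30 am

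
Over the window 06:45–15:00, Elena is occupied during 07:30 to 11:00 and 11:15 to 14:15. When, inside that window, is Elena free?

06:45–07:30, 11:00–11:15, 14:15–15:00

After merging, the occupied span is 07:30–11:00, 11:15–14:15.
Complement within 06:45–15:00: 06:45–07:30, 11:00–11:15, 14:15–15:00.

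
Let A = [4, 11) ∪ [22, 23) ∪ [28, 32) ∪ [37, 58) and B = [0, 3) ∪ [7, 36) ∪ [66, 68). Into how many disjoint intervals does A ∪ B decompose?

A ∪ B = [0, 3), [4, 36), [37, 58), [66, 68).
That is 4 disjoint pieces.

4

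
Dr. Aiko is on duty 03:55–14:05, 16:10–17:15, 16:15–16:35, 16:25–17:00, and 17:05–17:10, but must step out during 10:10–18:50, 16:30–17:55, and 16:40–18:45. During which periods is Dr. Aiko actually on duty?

03:55-10:10

First set merges to 03:55-14:05, 16:10-17:15.
Second set merges to 10:10-18:50.
03:55-14:05 minus B → 03:55-10:10.
16:10-17:15: fully covered by B → removed.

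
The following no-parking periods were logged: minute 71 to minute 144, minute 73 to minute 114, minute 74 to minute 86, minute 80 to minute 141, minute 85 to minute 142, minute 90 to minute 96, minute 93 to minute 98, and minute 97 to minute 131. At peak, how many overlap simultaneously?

6

At minute 93, 6 of the intervals are simultaneously active.
No point has more.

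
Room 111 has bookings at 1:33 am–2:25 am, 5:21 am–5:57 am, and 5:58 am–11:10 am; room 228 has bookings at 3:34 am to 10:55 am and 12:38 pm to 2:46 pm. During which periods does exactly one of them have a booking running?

A but not B: 1:33 am-2:25 am, 10:55 am-11:10 am.
B but not A: 3:34 am-5:21 am, 5:57 am-5:58 am, 12:38 pm-2:46 pm.
Combining gives A △ B.

1:33 am-2:25 am, 3:34 am-5:21 am, 5:57 am-5:58 am, 10:55 am-11:10 am, 12:38 pm-2:46 pm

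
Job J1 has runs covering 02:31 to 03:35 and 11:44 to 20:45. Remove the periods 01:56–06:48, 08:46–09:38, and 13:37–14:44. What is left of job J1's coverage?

11:44-13:37, 14:44-20:45

02:31-03:35 lies entirely inside B → drops out.
11:44-20:45 with B removed leaves 11:44-13:37, 14:44-20:45.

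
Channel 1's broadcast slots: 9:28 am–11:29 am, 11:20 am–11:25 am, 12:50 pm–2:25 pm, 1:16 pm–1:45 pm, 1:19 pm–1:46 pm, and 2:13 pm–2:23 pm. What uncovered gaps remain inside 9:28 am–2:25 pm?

11:29 am-12:50 pm

The merged coverage is 9:28 am-11:29 am, 12:50 pm-2:25 pm.
Uncovered inside 9:28 am-2:25 pm: 11:29 am-12:50 pm.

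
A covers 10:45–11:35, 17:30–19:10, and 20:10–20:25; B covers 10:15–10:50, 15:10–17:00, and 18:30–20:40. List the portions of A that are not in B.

10:50-11:35, 17:30-18:30

10:45-11:35 with B removed leaves 10:50-11:35.
17:30-19:10 with B removed leaves 17:30-18:30.
20:10-20:25 lies entirely inside B → drops out.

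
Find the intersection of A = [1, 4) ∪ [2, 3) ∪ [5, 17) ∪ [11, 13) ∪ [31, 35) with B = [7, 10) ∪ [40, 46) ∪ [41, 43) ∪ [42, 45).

First set merges to [1, 4), [5, 17), [31, 35).
Second set merges to [7, 10), [40, 46).
[1, 4): no overlap with the second set.
[5, 17) meets the second set on [7, 10).
[31, 35): no overlap with the second set.

[7, 10)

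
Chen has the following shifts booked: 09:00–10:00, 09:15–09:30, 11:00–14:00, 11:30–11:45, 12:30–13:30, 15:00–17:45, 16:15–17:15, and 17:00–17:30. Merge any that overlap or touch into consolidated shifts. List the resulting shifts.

09:15–09:30 overlaps/touches 09:00–10:00 → extend to 09:00–10:00.
11:00–14:00 is disjoint → start new block.
11:30–11:45 overlaps/touches 11:00–14:00 → extend to 11:00–14:00.
12:30–13:30 overlaps/touches 11:00–14:00 → extend to 11:00–14:00.
15:00–17:45 is disjoint → start new block.
16:15–17:15 overlaps/touches 15:00–17:45 → extend to 15:00–17:45.
17:00–17:30 overlaps/touches 15:00–17:45 → extend to 15:00–17:45.

09:00–10:00, 11:00–14:00, 15:00–17:45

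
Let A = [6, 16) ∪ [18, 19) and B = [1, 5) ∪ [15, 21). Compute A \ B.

[6, 16) minus B → [6, 15).
[18, 19): fully covered by B → removed.

[6, 15)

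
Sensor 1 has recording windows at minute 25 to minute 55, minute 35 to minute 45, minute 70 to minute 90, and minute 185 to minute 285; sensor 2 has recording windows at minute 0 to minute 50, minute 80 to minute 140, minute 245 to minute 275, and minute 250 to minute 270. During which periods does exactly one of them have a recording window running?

minute 0 to minute 25, minute 50 to minute 55, minute 70 to minute 80, minute 90 to minute 140, minute 185 to minute 245, minute 275 to minute 285

First set merges to minute 25 to minute 55, minute 70 to minute 90, minute 185 to minute 285.
Second set merges to minute 0 to minute 50, minute 80 to minute 140, minute 245 to minute 275.
Only in the first: minute 50 to minute 55, minute 70 to minute 80, minute 185 to minute 245, minute 275 to minute 285.
Only in the second: minute 0 to minute 25, minute 90 to minute 140.
Together these are the periods covered by exactly one.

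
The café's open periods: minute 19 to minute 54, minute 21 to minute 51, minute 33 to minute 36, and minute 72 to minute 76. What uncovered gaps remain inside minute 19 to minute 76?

minute 54 to minute 72

Covered (merged): minute 19 to minute 54, minute 72 to minute 76.
Uncovered inside minute 19 to minute 76: minute 54 to minute 72.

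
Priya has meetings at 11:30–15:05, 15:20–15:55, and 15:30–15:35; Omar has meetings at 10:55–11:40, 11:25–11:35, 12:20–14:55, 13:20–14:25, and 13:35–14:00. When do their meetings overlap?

11:30–11:40, 12:20–14:55

First set merges to 11:30–15:05, 15:20–15:55.
Second set merges to 10:55–11:40, 12:20–14:55.
11:30–15:05 meets the second set on 11:30–11:40, 12:20–14:55.
15:20–15:55: no overlap with the second set.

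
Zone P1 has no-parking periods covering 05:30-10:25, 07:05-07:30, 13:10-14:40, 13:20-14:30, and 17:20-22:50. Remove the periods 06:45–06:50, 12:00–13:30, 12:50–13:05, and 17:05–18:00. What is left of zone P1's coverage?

05:30-06:45, 06:50-10:25, 13:30-14:40, 18:00-22:50

A, merged: 05:30-10:25, 13:10-14:40, 17:20-22:50.
B, merged: 06:45-06:50, 12:00-13:30, 17:05-18:00.
05:30-10:25 minus B → 05:30-06:45, 06:50-10:25.
13:10-14:40 minus B → 13:30-14:40.
17:20-22:50 minus B → 18:00-22:50.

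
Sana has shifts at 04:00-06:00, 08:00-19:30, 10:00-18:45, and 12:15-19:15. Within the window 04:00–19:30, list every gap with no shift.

After merging, the occupied span is 04:00–06:00, 08:00–19:30.
Complement within 04:00–19:30: 06:00–08:00.

06:00–08:00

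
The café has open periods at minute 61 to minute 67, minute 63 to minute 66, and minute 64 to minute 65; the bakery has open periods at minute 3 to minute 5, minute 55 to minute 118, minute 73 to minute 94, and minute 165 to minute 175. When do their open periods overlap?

minute 61 to minute 67

Merge the first list: minute 61 to minute 67.
Merge the second list: minute 3 to minute 5, minute 55 to minute 118, minute 165 to minute 175.
minute 61 to minute 67 overlaps B on minute 61 to minute 67.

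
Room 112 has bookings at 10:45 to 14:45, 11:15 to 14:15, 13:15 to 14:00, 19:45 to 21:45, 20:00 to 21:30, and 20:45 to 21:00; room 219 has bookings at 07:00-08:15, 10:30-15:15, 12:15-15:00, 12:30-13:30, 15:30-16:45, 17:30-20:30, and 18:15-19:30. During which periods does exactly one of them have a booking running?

First set merges to 10:45–14:45, 19:45–21:45.
Second set merges to 07:00–08:15, 10:30–15:15, 15:30–16:45, 17:30–20:30.
Only in the first: 20:30–21:45.
Only in the second: 07:00–08:15, 10:30–10:45, 14:45–15:15, 15:30–16:45, 17:30–19:45.
Together these are the periods covered by exactly one.

07:00–08:15, 10:30–10:45, 14:45–15:15, 15:30–16:45, 17:30–19:45, 20:30–21:45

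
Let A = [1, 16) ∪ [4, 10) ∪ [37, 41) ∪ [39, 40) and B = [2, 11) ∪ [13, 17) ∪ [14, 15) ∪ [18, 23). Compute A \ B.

[1, 2) ∪ [11, 13) ∪ [37, 41)

Merge the first list: [1, 16), [37, 41).
Merge the second list: [2, 11), [13, 17), [18, 23).
[1, 16) with B removed leaves [1, 2), [11, 13).
[37, 41) is untouched.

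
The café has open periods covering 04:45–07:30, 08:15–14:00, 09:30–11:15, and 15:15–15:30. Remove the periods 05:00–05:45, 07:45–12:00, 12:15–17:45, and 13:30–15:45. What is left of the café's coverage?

04:45-05:00, 05:45-07:30, 12:00-12:15

First set merges to 04:45-07:30, 08:15-14:00, 15:15-15:30.
Second set merges to 05:00-05:45, 07:45-12:00, 12:15-17:45.
04:45-07:30 with B removed leaves 04:45-05:00, 05:45-07:30.
08:15-14:00 with B removed leaves 12:00-12:15.
15:15-15:30 lies entirely inside B → drops out.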